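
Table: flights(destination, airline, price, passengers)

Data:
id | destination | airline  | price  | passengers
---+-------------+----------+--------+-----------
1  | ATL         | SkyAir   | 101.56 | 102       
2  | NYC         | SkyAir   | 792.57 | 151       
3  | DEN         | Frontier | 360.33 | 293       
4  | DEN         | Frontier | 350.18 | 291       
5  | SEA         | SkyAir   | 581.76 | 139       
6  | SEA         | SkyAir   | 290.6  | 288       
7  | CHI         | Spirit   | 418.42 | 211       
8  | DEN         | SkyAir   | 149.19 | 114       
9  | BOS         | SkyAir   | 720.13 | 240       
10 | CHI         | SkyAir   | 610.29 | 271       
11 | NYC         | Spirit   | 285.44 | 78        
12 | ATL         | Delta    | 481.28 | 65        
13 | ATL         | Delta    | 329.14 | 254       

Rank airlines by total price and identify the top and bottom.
SELECT airline, SUM(price)
FROM flights
GROUP BY airline
ORDER BY SUM(price)

All groups:
  Spirit: 703.86
  Frontier: 710.51
  Delta: 810.42
  SkyAir: 3246.10

Highest: SkyAir (3246.10)
Lowest: Spirit (703.86)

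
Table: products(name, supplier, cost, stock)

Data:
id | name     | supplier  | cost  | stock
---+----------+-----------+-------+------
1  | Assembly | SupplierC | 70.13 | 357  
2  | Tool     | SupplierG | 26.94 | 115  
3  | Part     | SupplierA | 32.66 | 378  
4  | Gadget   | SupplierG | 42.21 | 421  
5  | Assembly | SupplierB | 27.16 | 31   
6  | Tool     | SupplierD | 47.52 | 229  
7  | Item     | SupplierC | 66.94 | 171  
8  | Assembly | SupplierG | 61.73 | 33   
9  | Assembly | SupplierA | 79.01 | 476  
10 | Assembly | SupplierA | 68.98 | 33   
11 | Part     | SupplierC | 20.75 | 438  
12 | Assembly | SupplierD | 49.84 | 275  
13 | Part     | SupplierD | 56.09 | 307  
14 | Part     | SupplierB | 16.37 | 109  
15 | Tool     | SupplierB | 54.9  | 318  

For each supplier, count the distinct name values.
SELECT supplier, COUNT(DISTINCT name)
FROM products
GROUP BY supplier

Result:
  SupplierA: 2 distinct
  SupplierB: 3 distinct
  SupplierC: 3 distinct
  SupplierD: 3 distinct
  SupplierG: 3 distinct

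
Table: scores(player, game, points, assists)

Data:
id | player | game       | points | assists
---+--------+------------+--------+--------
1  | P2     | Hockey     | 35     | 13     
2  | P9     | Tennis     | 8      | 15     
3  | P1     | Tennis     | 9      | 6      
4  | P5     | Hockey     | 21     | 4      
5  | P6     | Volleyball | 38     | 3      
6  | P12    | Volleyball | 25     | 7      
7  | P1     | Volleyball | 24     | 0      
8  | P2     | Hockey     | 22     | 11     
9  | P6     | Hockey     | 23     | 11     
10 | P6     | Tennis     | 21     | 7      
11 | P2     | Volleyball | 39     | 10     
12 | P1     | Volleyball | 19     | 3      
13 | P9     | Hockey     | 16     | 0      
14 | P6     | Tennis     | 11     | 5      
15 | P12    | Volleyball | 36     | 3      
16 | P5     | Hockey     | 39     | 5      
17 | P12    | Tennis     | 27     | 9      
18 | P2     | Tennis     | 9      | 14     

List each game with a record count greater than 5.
SELECT game, COUNT(*) as cnt
FROM scores
GROUP BY game
HAVING COUNT(*) > 5

Result:
  Hockey: 6
  Tennis: 6
  Volleyball: 6

Note: HAVING filters groups after aggregation, WHERE filters rows before.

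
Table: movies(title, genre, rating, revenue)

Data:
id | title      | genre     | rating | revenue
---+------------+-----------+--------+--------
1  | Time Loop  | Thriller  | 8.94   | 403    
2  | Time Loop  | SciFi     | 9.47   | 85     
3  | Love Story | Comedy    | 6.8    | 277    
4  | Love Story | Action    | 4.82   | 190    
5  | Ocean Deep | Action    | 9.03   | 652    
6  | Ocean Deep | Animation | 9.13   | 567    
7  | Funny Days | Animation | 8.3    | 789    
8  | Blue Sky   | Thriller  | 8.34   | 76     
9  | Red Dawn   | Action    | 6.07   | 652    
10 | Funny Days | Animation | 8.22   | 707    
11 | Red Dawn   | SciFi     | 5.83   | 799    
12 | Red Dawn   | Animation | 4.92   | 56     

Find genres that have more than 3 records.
SELECT genre, COUNT(*) as cnt
FROM movies
GROUP BY genre
HAVING COUNT(*) > 3

Result:
  Animation: 4

Note: HAVING filters groups after aggregation, WHERE filters rows before.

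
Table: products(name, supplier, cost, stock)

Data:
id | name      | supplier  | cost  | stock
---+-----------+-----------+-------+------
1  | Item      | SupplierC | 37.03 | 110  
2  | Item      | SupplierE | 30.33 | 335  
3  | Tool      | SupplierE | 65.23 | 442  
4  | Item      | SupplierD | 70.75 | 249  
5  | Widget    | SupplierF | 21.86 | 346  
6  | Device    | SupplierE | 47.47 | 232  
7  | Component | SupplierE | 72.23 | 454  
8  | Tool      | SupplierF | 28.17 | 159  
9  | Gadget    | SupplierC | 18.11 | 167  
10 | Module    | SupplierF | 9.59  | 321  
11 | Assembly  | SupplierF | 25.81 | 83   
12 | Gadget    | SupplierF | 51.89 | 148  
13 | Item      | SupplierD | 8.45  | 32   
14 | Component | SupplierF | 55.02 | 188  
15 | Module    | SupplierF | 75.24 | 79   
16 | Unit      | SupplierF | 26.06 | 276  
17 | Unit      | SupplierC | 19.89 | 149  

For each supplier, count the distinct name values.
SELECT supplier, COUNT(DISTINCT name)
FROM products
GROUP BY supplier

Result:
  SupplierC: 3 distinct
  SupplierD: 1 distinct
  SupplierE: 4 distinct
  SupplierF: 7 distinct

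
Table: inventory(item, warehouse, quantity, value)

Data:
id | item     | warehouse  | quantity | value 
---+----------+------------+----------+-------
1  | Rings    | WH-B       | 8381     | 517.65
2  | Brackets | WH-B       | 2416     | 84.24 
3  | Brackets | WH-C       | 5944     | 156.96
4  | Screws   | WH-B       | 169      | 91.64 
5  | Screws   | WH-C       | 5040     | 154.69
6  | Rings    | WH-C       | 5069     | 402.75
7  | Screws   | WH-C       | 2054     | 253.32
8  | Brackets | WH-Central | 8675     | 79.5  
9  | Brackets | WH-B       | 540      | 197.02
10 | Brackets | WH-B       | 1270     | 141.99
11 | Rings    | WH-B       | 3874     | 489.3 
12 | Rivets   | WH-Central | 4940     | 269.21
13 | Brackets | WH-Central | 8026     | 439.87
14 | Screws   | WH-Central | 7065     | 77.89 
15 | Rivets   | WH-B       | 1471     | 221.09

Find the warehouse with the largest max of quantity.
SELECT warehouse, MAX(quantity) as val
FROM inventory
GROUP BY warehouse
ORDER BY val DESC
LIMIT 1

Result: WH-Central with max(quantity) = 8675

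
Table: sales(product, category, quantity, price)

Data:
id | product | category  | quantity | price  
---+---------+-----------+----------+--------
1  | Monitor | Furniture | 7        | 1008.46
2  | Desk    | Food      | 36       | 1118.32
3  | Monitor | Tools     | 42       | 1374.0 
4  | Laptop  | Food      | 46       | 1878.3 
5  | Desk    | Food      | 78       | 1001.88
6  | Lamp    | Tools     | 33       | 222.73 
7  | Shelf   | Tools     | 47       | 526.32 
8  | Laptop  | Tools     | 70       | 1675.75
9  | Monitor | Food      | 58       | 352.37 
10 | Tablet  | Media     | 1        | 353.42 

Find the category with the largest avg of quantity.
SELECT category, AVG(quantity) as val
FROM sales
GROUP BY category
ORDER BY val DESC
LIMIT 1

Result: Food with avg(quantity) = 54.50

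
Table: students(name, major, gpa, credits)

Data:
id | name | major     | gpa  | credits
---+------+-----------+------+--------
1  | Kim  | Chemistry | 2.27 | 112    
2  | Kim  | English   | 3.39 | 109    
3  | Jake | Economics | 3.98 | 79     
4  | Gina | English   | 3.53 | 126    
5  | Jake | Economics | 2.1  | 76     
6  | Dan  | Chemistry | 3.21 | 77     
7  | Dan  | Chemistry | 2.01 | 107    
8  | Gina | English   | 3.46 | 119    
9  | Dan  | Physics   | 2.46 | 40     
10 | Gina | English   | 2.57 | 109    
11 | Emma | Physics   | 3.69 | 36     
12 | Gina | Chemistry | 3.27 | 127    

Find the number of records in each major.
SELECT major, COUNT(*) as count
FROM students
GROUP BY major

Result:
  Chemistry: 4
  Economics: 2
  English: 4
  Physics: 2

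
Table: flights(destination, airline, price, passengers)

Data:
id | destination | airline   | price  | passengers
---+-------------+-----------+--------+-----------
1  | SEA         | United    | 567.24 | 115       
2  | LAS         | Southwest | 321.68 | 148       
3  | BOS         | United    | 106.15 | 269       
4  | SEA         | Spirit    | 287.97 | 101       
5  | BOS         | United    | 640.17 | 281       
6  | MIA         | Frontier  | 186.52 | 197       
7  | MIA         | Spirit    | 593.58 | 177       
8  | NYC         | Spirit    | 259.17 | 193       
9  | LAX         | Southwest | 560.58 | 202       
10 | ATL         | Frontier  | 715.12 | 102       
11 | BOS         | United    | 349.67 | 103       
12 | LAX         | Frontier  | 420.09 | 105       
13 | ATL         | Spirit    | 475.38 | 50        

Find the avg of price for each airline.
SELECT airline, AVG(price) as result
FROM flights
GROUP BY airline

Result:
  Frontier: 440.58
  Southwest: 441.13
  Spirit: 404.03
  United: 415.81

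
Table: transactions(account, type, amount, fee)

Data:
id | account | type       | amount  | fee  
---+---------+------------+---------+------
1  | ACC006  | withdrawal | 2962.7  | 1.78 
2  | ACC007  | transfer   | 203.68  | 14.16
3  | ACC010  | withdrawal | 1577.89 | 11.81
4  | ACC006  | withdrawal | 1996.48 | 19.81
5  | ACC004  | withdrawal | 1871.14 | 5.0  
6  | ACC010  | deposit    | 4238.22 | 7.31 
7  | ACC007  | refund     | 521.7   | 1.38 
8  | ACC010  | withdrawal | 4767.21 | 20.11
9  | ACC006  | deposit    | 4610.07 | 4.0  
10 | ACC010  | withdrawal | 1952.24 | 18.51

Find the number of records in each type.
SELECT type, COUNT(*) as count
FROM transactions
GROUP BY type

Result:
  deposit: 2
  refund: 1
  transfer: 1
  withdrawal: 6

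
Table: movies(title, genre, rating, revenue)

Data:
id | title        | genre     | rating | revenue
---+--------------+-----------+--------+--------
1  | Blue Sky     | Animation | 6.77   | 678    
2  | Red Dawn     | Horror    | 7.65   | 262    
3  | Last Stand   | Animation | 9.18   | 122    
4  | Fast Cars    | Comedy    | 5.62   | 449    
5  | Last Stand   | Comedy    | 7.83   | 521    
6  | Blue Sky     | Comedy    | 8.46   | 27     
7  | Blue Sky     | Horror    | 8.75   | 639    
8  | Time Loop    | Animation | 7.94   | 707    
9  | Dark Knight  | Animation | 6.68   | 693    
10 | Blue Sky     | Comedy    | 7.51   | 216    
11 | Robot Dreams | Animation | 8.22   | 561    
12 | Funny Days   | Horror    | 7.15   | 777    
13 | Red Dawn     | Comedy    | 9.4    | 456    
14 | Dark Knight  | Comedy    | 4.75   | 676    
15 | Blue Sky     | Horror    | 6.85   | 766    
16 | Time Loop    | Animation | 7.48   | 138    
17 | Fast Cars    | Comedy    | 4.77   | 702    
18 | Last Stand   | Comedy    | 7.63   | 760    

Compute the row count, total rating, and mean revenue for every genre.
SELECT genre,
       COUNT(*) as cnt,
       SUM(rating) as total_rating,
       AVG(revenue) as avg_revenue
FROM movies
GROUP BY genre

Result:
  Animation: 6 records, 46.27 total rating, 483.17 avg revenue
  Comedy: 8 records, 55.97 total rating, 475.88 avg revenue
  Horror: 4 records, 30.40 total rating, 611.00 avg revenue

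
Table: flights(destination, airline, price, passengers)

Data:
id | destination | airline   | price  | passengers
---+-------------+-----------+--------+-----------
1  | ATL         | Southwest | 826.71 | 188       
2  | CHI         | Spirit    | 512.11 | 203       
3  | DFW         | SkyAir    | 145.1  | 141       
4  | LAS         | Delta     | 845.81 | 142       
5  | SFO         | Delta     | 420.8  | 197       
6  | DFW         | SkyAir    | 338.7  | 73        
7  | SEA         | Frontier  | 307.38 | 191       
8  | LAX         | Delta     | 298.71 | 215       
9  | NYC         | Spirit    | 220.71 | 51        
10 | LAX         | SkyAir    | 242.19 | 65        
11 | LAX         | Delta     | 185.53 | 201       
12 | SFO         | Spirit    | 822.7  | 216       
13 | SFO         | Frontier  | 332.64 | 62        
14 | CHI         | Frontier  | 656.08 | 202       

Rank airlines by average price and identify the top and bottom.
SELECT airline, AVG(price)
FROM flights
GROUP BY airline
ORDER BY AVG(price)

All groups:
  SkyAir: 242.00
  Frontier: 432.03
  Delta: 437.71
  Spirit: 518.51
  Southwest: 826.71

Highest: Southwest (826.71)
Lowest: SkyAir (242.00)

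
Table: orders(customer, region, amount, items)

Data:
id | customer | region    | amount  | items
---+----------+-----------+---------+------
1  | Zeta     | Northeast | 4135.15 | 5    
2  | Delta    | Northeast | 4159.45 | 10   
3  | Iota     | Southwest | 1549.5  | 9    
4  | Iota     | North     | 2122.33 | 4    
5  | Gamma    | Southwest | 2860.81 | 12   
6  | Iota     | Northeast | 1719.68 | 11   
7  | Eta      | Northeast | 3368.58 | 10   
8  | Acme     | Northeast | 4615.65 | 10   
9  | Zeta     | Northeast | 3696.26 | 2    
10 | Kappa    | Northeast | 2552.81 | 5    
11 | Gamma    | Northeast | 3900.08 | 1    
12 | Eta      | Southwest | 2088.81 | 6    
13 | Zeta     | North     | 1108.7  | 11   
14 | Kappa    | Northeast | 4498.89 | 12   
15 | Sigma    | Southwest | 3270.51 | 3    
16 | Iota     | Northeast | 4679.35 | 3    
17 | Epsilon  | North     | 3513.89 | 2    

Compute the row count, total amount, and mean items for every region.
SELECT region,
       COUNT(*) as cnt,
       SUM(amount) as total_amount,
       AVG(items) as avg_items
FROM orders
GROUP BY region

Result:
  North: 3 records, 6744.92 total amount, 5.67 avg items
  Northeast: 10 records, 37325.90 total amount, 6.90 avg items
  Southwest: 4 records, 9769.63 total amount, 7.50 avg items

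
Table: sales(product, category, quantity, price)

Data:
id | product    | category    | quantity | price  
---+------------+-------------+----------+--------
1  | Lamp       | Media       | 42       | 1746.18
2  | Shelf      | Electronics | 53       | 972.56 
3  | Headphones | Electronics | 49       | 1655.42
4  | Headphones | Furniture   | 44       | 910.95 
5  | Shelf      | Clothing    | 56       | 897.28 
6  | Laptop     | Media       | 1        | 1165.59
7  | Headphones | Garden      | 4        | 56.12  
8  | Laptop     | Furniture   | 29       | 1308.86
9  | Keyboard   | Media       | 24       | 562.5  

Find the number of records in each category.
SELECT category, COUNT(*) as count
FROM sales
GROUP BY category

Result:
  Clothing: 1
  Electronics: 2
  Furniture: 2
  Garden: 1
  Media: 3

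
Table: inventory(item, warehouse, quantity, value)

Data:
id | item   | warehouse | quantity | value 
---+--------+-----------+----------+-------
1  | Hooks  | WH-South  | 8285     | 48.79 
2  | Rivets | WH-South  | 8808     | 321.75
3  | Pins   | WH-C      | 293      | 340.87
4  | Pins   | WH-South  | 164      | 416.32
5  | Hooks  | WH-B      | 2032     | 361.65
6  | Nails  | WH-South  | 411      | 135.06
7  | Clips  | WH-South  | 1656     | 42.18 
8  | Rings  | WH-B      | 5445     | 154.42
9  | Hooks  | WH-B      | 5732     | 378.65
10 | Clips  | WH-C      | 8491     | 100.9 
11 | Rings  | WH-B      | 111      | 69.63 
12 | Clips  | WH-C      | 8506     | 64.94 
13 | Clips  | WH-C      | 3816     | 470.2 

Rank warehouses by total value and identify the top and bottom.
SELECT warehouse, SUM(value)
FROM inventory
GROUP BY warehouse
ORDER BY SUM(value)

All groups:
  WH-South: 964.10
  WH-B: 964.35
  WH-C: 976.91

Highest: WH-C (976.91)
Lowest: WH-South (964.10)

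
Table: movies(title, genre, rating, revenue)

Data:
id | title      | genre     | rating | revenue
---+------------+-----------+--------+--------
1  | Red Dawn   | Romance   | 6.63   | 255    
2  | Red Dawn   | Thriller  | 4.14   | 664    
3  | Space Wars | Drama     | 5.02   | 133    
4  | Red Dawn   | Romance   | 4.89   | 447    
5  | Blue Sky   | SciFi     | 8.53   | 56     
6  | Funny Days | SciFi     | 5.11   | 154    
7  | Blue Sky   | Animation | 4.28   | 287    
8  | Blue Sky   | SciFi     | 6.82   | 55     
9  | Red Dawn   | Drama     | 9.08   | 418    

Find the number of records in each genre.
SELECT genre, COUNT(*) as count
FROM movies
GROUP BY genre

Result:
  Animation: 1
  Drama: 2
  Romance: 2
  SciFi: 3
  Thriller: 1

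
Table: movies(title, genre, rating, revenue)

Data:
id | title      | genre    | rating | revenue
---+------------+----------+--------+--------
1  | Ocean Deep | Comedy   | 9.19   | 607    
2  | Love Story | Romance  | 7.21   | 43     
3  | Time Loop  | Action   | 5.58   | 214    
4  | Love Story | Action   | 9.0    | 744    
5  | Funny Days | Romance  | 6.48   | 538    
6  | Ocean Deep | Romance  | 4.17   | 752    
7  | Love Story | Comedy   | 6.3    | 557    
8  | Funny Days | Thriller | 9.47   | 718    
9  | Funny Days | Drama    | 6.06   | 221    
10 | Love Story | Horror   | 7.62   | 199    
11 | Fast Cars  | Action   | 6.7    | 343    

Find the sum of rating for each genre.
SELECT genre, SUM(rating) as result
FROM movies
GROUP BY genre

Result:
  Action: 21.28
  Comedy: 15.49
  Drama: 6.06
  Horror: 7.62
  Romance: 17.86
  Thriller: 9.47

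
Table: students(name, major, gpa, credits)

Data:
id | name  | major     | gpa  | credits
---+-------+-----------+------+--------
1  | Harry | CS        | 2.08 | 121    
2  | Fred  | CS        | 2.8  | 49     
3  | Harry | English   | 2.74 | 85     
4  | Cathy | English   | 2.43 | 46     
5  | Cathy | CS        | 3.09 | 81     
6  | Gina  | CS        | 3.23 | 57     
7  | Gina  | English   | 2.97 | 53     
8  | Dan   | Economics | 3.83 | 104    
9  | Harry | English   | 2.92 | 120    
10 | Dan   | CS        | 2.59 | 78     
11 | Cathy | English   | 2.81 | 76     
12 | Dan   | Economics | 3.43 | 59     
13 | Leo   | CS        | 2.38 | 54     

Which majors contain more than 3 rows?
SELECT major, COUNT(*) as cnt
FROM students
GROUP BY major
HAVING COUNT(*) > 3

Result:
  CS: 6
  English: 5

Note: HAVING filters groups after aggregation, WHERE filters rows before.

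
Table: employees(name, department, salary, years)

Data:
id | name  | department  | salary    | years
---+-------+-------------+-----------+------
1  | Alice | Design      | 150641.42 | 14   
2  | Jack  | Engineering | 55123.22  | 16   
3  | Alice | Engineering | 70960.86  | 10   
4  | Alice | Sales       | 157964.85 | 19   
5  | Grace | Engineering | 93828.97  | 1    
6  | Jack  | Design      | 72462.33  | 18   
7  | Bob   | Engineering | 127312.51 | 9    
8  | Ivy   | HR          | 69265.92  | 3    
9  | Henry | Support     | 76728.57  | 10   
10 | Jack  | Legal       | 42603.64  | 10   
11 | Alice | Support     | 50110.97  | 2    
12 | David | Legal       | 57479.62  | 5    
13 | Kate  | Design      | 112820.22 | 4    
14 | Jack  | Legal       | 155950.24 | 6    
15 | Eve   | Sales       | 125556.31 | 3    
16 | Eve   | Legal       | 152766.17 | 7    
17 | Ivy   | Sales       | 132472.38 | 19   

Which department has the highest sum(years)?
SELECT department, SUM(years) as val
FROM employees
GROUP BY department
ORDER BY val DESC
LIMIT 1

Result: Sales with sum(years) = 41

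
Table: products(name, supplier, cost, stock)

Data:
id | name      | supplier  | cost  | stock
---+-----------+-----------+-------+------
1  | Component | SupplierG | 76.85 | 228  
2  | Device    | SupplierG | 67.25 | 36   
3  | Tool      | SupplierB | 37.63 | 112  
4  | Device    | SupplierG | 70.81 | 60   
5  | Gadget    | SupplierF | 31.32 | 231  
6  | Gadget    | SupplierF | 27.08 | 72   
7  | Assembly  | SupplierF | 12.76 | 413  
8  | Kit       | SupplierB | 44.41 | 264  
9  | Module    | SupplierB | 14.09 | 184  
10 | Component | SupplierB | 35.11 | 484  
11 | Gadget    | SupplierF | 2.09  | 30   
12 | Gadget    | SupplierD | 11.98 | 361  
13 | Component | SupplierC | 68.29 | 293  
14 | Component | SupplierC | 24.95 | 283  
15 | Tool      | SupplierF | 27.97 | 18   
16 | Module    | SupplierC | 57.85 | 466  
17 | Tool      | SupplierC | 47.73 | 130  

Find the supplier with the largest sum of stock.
SELECT supplier, SUM(stock) as val
FROM products
GROUP BY supplier
ORDER BY val DESC
LIMIT 1

Result: SupplierC with sum(stock) = 1172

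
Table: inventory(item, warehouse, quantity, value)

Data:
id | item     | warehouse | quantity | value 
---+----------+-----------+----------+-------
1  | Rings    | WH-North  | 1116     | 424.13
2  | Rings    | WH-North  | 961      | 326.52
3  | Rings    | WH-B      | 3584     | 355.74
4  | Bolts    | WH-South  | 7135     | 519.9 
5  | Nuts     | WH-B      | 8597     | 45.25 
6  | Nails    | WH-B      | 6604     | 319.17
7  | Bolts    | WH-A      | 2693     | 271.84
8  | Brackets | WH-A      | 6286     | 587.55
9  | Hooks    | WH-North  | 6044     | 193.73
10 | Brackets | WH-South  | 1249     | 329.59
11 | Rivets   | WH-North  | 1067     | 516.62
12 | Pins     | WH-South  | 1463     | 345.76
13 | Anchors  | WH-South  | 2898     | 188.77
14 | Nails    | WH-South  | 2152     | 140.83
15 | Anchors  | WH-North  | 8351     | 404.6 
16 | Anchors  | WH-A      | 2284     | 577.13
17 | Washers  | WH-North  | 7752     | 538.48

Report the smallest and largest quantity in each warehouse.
SELECT warehouse, MIN(quantity), MAX(quantity)
FROM inventory
GROUP BY warehouse

Result:
  WH-A: min=2284, max=6286
  WH-B: min=3584, max=8597
  WH-North: min=961, max=8351
  WH-South: min=1249, max=7135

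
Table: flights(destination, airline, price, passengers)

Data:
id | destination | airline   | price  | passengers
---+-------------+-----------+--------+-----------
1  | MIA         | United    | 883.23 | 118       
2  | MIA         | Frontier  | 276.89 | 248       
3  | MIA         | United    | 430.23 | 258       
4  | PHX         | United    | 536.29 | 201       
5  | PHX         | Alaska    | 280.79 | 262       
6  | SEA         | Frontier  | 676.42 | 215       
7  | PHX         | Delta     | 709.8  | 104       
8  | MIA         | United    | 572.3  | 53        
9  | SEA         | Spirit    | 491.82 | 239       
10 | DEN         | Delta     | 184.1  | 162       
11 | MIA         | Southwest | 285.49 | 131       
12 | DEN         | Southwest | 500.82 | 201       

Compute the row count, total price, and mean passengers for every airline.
SELECT airline,
       COUNT(*) as cnt,
       SUM(price) as total_price,
       AVG(passengers) as avg_passengers
FROM flights
GROUP BY airline

Result:
  Alaska: 1 records, 280.79 total price, 262.00 avg passengers
  Delta: 2 records, 893.90 total price, 133.00 avg passengers
  Frontier: 2 records, 953.31 total price, 231.50 avg passengers
  Southwest: 2 records, 786.31 total price, 166.00 avg passengers
  Spirit: 1 records, 491.82 total price, 239.00 avg passengers
  United: 4 records, 2422.05 total price, 157.50 avg passengers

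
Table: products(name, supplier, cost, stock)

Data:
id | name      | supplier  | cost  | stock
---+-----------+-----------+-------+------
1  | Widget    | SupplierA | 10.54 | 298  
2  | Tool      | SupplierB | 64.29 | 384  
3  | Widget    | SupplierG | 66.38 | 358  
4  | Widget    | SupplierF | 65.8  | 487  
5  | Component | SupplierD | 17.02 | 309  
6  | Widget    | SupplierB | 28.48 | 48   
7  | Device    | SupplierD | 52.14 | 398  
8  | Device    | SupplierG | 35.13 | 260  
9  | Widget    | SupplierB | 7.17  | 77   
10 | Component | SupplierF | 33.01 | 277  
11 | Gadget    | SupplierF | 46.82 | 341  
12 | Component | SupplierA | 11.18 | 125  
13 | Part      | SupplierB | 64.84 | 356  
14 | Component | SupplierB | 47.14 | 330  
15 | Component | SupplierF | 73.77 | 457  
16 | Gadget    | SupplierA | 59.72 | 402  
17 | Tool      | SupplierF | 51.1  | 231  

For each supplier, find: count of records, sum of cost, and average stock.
SELECT supplier,
       COUNT(*) as cnt,
       SUM(cost) as total_cost,
       AVG(stock) as avg_stock
FROM products
GROUP BY supplier

Result:
  SupplierA: 3 records, 81.44 total cost, 275.00 avg stock
  SupplierB: 5 records, 211.92 total cost, 239.00 avg stock
  SupplierD: 2 records, 69.16 total cost, 353.50 avg stock
  SupplierF: 5 records, 270.50 total cost, 358.60 avg stock
  SupplierG: 2 records, 101.51 total cost, 309.00 avg stock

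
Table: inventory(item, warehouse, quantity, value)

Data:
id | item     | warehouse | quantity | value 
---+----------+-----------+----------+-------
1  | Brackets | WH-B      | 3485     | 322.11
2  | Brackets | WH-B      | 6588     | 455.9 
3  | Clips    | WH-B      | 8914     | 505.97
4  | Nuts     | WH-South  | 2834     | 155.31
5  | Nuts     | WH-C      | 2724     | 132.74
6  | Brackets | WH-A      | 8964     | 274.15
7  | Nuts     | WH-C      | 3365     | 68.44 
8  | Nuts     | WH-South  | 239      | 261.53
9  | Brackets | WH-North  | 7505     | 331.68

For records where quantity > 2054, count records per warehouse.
SELECT warehouse, COUNT(*)
FROM inventory
WHERE quantity > 2054
GROUP BY warehouse

Note: WHERE filters rows before grouping.

Result:
  WH-A: 1
  WH-B: 3
  WH-C: 2
  WH-North: 1
  WH-South: 1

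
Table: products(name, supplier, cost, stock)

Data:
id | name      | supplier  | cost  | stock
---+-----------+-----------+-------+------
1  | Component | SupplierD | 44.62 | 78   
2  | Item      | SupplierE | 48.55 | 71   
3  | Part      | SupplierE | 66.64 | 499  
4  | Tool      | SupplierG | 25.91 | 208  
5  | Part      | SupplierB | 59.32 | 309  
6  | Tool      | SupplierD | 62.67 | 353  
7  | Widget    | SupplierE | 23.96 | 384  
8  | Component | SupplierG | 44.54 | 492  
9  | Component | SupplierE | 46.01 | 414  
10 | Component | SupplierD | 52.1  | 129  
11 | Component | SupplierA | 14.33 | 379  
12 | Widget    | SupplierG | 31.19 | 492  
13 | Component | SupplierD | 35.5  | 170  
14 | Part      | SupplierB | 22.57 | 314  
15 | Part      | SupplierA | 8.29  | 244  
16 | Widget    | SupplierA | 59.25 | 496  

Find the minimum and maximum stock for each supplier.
SELECT supplier, MIN(stock), MAX(stock)
FROM products
GROUP BY supplier

Result:
  SupplierA: min=244, max=496
  SupplierB: min=309, max=314
  SupplierD: min=78, max=353
  SupplierE: min=71, max=499
  SupplierG: min=208, max=492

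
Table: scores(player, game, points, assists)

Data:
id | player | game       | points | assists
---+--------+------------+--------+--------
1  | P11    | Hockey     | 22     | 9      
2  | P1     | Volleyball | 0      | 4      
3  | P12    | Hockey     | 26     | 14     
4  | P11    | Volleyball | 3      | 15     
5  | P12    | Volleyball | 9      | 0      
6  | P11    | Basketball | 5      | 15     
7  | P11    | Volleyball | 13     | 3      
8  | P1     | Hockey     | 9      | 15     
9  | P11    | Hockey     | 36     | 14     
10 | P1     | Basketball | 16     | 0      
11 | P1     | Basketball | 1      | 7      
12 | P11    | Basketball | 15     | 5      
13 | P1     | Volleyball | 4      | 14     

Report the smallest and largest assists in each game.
SELECT game, MIN(assists), MAX(assists)
FROM scores
GROUP BY game

Result:
  Basketball: min=0, max=15
  Hockey: min=9, max=15
  Volleyball: min=0, max=15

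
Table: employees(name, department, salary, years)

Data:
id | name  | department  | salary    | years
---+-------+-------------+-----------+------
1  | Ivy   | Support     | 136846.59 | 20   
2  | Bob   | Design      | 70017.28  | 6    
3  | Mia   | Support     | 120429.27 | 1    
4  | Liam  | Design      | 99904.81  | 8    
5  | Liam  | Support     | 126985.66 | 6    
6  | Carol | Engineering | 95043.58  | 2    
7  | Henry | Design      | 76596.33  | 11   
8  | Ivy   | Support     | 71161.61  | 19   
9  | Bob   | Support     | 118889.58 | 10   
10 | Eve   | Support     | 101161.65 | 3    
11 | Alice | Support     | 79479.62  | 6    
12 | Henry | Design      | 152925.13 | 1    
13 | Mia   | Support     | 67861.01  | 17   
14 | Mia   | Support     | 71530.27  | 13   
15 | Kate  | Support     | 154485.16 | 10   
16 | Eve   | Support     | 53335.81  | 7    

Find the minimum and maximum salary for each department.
SELECT department, MIN(salary), MAX(salary)
FROM employees
GROUP BY department

Result:
  Design: min=70017.28, max=152925.13
  Engineering: min=95043.58, max=95043.58
  Support: min=53335.81, max=154485.16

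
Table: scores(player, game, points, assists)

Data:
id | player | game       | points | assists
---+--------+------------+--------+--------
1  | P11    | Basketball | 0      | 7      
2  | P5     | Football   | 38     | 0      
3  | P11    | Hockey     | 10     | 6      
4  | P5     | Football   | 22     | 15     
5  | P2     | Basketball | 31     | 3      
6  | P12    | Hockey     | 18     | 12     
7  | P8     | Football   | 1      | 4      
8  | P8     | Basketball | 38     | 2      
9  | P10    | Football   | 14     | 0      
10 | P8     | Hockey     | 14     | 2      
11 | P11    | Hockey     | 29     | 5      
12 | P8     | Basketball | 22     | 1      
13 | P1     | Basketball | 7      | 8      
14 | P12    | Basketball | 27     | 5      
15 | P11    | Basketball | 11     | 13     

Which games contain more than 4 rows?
SELECT game, COUNT(*) as cnt
FROM scores
GROUP BY game
HAVING COUNT(*) > 4

Result:
  Basketball: 7

Note: HAVING filters groups after aggregation, WHERE filters rows before.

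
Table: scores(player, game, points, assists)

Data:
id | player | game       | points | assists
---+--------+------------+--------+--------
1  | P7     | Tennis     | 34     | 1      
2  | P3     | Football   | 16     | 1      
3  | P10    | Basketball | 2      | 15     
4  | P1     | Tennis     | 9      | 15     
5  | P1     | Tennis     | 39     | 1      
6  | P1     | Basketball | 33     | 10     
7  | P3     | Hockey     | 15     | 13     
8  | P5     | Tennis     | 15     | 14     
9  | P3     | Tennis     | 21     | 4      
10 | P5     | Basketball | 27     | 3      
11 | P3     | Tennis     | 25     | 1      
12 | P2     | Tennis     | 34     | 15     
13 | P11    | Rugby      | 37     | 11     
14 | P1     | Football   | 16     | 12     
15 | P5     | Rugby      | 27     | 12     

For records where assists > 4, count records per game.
SELECT game, COUNT(*)
FROM scores
WHERE assists > 4
GROUP BY game

Note: WHERE filters rows before grouping.

Result:
  Basketball: 2
  Football: 1
  Hockey: 1
  Rugby: 2
  Tennis: 3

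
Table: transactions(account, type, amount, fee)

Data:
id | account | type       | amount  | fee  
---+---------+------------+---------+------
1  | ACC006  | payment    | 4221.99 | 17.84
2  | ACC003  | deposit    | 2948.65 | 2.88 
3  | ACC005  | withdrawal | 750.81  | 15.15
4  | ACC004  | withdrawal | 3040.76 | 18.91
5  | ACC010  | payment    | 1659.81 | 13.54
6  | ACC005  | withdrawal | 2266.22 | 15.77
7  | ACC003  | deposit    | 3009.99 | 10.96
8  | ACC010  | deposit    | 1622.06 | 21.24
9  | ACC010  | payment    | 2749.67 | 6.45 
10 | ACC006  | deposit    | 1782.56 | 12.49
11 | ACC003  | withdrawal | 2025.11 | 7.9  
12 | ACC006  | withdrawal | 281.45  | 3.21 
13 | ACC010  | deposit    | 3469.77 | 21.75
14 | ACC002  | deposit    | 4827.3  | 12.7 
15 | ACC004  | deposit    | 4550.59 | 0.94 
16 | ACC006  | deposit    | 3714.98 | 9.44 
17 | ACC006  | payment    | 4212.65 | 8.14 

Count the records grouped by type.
SELECT type, COUNT(*) as count
FROM transactions
GROUP BY type

Result:
  deposit: 8
  payment: 4
  withdrawal: 5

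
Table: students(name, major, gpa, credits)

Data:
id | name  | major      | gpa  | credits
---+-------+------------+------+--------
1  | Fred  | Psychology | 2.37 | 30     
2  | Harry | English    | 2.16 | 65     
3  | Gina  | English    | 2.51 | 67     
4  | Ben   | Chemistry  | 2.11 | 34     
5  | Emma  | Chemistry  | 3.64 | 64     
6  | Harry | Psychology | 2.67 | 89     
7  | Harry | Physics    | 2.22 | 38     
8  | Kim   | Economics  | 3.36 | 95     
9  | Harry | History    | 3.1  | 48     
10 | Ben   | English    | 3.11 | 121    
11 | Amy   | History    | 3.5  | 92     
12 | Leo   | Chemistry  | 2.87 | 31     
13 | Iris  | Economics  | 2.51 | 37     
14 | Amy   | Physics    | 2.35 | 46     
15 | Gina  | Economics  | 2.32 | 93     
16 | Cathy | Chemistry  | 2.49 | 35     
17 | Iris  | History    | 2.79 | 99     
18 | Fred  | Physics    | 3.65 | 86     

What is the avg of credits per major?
SELECT major, AVG(credits) as result
FROM students
GROUP BY major

Result:
  Chemistry: 41.00
  Economics: 75.00
  English: 84.33
  History: 79.67
  Physics: 56.67
  Psychology: 59.50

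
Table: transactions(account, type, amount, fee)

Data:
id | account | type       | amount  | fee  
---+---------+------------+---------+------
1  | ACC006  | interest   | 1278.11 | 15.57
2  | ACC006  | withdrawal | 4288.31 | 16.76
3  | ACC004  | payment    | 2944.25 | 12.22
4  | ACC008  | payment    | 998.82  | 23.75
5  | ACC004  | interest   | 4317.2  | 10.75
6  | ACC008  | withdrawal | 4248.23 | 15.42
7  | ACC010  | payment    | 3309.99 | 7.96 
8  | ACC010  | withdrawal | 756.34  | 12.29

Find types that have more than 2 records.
SELECT type, COUNT(*) as cnt
FROM transactions
GROUP BY type
HAVING COUNT(*) > 2

Result:
  payment: 3
  withdrawal: 3

Note: HAVING filters groups after aggregation, WHERE filters rows before.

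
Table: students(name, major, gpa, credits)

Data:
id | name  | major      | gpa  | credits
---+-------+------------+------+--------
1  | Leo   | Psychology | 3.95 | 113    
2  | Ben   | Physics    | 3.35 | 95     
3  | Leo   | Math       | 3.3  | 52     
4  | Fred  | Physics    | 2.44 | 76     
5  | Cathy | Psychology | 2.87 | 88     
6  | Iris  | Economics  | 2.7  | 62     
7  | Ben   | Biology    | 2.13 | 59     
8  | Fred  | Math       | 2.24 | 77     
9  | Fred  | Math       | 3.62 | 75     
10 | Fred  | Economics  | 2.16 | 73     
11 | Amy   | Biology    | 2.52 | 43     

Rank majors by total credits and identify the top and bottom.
SELECT major, SUM(credits)
FROM students
GROUP BY major
ORDER BY SUM(credits)

All groups:
  Biology: 102
  Economics: 135
  Physics: 171
  Psychology: 201
  Math: 204

Highest: Math (204)
Lowest: Biology (102)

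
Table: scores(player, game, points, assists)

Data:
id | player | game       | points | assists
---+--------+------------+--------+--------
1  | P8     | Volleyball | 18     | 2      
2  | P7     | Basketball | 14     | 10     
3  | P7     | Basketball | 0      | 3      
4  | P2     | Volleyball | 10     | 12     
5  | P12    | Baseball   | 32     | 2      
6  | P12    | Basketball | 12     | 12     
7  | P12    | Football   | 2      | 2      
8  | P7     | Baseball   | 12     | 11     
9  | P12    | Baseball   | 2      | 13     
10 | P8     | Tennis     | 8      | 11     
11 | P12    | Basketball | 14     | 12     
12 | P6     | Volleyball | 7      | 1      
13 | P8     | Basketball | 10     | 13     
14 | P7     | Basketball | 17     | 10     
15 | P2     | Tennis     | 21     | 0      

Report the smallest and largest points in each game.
SELECT game, MIN(points), MAX(points)
FROM scores
GROUP BY game

Result:
  Baseball: min=2, max=32
  Basketball: min=0, max=17
  Football: min=2, max=2
  Tennis: min=8, max=21
  Volleyball: min=7, max=18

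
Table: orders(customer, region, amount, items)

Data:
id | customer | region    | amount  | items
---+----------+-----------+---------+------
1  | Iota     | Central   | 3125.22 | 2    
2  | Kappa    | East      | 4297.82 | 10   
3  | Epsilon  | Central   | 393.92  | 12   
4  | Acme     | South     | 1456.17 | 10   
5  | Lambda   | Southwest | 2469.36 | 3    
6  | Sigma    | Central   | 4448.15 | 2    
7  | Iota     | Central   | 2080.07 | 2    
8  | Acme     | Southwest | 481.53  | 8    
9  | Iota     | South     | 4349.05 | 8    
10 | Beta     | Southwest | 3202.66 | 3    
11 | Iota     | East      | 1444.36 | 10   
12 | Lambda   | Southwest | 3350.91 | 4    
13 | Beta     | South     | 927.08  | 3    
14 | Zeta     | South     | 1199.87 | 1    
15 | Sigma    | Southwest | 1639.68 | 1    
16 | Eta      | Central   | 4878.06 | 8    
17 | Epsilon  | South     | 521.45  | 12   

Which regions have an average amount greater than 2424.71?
SELECT region, AVG(amount)
FROM orders
GROUP BY region
HAVING AVG(amount) > 2424.71

Result:
  Central: avg=2985.08
  East: avg=2871.09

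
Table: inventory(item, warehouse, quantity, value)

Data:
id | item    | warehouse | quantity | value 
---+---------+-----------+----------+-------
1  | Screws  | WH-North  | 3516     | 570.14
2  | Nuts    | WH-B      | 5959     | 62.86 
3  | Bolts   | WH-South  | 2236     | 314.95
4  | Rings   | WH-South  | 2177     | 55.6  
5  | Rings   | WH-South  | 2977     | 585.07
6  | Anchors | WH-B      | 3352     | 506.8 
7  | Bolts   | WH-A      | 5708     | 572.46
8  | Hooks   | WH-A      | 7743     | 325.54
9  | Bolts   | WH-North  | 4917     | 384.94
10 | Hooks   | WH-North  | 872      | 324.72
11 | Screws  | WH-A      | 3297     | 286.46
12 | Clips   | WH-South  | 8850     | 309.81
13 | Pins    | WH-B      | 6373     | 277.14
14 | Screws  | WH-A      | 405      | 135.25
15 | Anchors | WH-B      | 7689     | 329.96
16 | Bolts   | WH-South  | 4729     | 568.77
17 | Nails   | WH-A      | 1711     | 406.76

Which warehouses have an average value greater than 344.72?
SELECT warehouse, AVG(value)
FROM inventory
GROUP BY warehouse
HAVING AVG(value) > 344.72

Result:
  WH-A: avg=345.29
  WH-North: avg=426.60
  WH-South: avg=366.84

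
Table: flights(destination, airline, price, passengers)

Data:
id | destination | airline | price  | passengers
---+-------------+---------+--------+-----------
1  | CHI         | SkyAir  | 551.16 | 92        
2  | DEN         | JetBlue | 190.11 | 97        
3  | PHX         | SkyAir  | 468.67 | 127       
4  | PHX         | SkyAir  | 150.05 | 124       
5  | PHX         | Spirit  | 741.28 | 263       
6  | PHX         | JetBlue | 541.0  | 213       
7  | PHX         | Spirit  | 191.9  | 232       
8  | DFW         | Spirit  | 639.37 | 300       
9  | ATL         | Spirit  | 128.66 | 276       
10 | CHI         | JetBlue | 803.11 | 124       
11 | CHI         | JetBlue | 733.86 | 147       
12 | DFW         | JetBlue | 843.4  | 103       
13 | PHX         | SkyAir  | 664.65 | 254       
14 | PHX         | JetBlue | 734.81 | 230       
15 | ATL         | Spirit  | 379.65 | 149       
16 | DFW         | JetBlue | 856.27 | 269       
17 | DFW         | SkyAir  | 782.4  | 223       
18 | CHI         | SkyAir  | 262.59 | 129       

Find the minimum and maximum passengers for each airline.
SELECT airline, MIN(passengers), MAX(passengers)
FROM flights
GROUP BY airline

Result:
  JetBlue: min=97, max=269
  SkyAir: min=92, max=254
  Spirit: min=149, max=300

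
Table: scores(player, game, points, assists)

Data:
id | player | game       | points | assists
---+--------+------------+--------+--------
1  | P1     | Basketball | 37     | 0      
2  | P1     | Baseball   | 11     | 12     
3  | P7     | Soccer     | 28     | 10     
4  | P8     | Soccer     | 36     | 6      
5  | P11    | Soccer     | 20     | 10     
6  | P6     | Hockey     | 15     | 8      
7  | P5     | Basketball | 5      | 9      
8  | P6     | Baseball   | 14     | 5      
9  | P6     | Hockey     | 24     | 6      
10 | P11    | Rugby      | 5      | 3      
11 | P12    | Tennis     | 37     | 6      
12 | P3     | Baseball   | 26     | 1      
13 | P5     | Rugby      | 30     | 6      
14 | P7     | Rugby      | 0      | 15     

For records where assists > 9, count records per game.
SELECT game, COUNT(*)
FROM scores
WHERE assists > 9
GROUP BY game

Note: WHERE filters rows before grouping.

Result:
  Baseball: 1
  Rugby: 1
  Soccer: 2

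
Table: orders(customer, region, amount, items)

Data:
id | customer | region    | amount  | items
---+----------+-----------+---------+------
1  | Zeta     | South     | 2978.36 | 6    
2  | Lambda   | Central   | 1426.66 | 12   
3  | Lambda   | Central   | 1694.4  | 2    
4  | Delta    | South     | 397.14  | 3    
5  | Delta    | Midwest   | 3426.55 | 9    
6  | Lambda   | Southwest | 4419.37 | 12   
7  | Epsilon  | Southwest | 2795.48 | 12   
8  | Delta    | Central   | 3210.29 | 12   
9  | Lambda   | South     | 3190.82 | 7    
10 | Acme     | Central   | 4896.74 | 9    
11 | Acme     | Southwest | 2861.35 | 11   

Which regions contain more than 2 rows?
SELECT region, COUNT(*) as cnt
FROM orders
GROUP BY region
HAVING COUNT(*) > 2

Result:
  Central: 4
  South: 3
  Southwest: 3

Note: HAVING filters groups after aggregation, WHERE filters rows before.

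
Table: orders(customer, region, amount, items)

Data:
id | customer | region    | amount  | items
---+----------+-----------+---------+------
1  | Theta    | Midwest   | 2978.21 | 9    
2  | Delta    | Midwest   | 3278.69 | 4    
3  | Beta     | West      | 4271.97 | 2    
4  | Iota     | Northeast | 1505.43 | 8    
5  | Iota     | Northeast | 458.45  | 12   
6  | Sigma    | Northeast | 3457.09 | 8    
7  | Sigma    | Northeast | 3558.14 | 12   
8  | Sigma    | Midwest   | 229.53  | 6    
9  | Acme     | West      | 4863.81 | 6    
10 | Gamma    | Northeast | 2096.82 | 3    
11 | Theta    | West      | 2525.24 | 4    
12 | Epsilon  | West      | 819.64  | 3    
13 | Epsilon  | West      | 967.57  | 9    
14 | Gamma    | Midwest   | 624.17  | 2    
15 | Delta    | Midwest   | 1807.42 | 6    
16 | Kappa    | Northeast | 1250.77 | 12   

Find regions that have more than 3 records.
SELECT region, COUNT(*) as cnt
FROM orders
GROUP BY region
HAVING COUNT(*) > 3

Result:
  Midwest: 5
  Northeast: 6
  West: 5

Note: HAVING filters groups after aggregation, WHERE filters rows before.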